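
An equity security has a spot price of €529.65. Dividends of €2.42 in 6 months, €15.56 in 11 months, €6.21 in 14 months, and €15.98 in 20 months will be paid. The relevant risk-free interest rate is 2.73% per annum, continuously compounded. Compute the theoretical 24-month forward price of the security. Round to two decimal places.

€518.35

PV(dividends) I = 2.42·e^(−0.0273·6/12) + 15.56·e^(−0.0273·11/12) + 6.21·e^(−0.0273·14/12) + 15.98·e^(−0.0273·20/12)
I = 2.3872 + 15.1754 + 6.0153 + 15.2692 = 38.8471
F = (S − I)·e^(rT) = (529.65 − 38.8471) · e^(0.0273·24/12)
= 490.8029 · e^0.054600 = 490.8029 × 1.056118 = €518.35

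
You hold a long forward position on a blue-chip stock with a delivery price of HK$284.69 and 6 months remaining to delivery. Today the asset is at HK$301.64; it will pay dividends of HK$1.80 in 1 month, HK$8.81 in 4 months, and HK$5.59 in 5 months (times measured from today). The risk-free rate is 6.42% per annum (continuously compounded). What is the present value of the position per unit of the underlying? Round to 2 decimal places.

HK$10.09

PV(remaining dividends) I = 1.80·e^(−0.0642·1/12) + 8.81·e^(−0.0642·4/12) + 5.59·e^(−0.0642·5/12) = 15.8563
Current forward F = (S − I)·e^(rT) = (301.64 − 15.8563)·e^(0.0642·6/12) = 285.7837 × 1.032621 = 295.1063
Value (long) = (F − K)·e^(−rT) = (295.1063 − 284.69) × 0.968410 = 10.0872
Value = HK$10.09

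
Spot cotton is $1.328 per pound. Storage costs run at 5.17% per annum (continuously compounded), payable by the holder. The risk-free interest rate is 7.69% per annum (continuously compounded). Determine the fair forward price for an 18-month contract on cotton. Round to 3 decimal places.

Net carry = r + u − y = 0.0769 + 0.0517 − 0.0000 = 0.1286
F = S·e^((r+u−y)T) = 1.328 · e^(0.1286 × 18/12) = 1.328 · e^0.192900
= 1.328 × 1.212762 = $1.611 per pound

$1.611 per pound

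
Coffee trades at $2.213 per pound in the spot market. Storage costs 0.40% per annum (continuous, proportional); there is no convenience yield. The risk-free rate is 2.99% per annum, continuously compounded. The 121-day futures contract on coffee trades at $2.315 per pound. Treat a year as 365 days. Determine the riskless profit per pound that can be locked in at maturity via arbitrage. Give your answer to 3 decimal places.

Fair futures: F* = S·e^(carry·T), with carry = (r + u) = 0.0299 + 0.0040 = 0.0339
F* = 2.213 · e^(0.0339 × 121/365) = 2.213 · e^0.011238 = 2.213 × 1.011301 = $2.2380
Market $2.315 > fair $2.2380: forward overpriced → cash-and-carry (buy spot, short the forward).
At maturity, profit = |F_mkt − F*| = |2.315 − 2.2380| = $0.077 per pound

$0.077 per pound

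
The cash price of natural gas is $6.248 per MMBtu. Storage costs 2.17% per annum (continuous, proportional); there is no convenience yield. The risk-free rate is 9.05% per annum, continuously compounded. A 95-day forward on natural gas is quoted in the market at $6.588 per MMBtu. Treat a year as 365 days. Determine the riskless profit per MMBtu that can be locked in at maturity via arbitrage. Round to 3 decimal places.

Fair forward: F* = S·e^(carry·T), with carry = (r + u) = 0.0905 + 0.0217 = 0.1122
F* = 6.248 · e^(0.1122 × 95/365) = 6.248 · e^0.029203 = 6.248 × 1.029634 = $6.4332
Market $6.588 > fair $6.4332: forward overpriced → cash-and-carry (buy spot, short the forward).
At maturity, profit = |F_mkt − F*| = |6.588 − 6.4332| = $0.155 per MMBtu

$0.155 per MMBtu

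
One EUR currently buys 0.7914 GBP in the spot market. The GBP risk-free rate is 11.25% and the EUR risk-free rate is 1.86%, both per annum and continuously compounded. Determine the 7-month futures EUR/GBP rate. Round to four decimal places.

F = S·e^((r_GBP − r_EUR)T) = 0.7914 · e^((0.1125 − 0.0186) × 7/12)
= 0.7914 · e^0.054775 = 0.7914 × 1.056303
F = 0.8360 GBP per EUR

0.8360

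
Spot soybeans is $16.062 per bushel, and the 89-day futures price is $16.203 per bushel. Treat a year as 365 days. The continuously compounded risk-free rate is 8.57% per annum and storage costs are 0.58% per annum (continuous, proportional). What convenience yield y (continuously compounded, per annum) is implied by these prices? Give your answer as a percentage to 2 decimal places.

F = S·e^((r+u−y)T) ⇒ (r+u−y) = ln(F/S)/T
ln(16.203/16.062) = 0.008740; /T ⇒ 0.035844
y = r + u − ln(F/S)/T = 0.0857 + 0.0058 − 0.035844 = 0.055656
y = 5.57%

5.57%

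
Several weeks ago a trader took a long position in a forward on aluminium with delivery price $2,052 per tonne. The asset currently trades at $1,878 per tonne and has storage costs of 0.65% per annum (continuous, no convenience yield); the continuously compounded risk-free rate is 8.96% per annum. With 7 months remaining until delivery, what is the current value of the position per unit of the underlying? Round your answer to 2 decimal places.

-$62.37 per tonne

Current fair forward for the remaining 7 months: F = S·e^((r + u)·T), (r + u) = 0.0896 + 0.0065 = 0.0961
F = 1878 · e^(0.0961 × 7/12) = 1878 × 1.05765938 = 1986.2843
Value of long forward = (F − K)·e^(−rT) = (1986.2843 − 2052) · e^(−0.0896·7/12)
= -65.7157 × 0.94907575 = -62.37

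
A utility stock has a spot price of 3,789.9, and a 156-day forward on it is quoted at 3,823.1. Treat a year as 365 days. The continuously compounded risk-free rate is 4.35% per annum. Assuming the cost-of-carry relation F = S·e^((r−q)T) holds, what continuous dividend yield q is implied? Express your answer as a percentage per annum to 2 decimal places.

From F = S·e^((r−q)T): (r − q) = ln(F/S)/T
ln(3823.1/3789.9) = ln(1.008760) = 0.008722
(r − q) = 0.008722 / (156/365) = 0.020407
q = r − ln(F/S)/T = 0.0435 − 0.020407 = 0.023093
q = 2.31%

2.31%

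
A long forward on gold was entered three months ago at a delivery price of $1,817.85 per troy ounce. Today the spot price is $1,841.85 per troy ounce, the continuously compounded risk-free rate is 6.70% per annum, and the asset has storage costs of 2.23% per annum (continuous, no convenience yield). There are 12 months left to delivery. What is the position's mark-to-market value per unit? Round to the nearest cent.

Current fair forward for the remaining 12 months: F = S·e^((r + u)·T), (r + u) = 0.0670 + 0.0223 = 0.0893
F = 1841.85 · e^(0.0893 × 12/12) = 1841.85 × 1.09340863 = 2013.8947
Value of long forward = (F − K)·e^(−rT) = (2013.8947 − 1817.85) · e^(−0.0670·12/12)
= 196.0447 × 0.93519520 = 183.34

$183.34 per troy ounce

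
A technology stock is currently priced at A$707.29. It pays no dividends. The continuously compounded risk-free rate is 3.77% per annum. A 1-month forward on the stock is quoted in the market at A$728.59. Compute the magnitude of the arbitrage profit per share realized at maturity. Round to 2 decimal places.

Fair forward: F* = S·e^(carry·T), with carry = r = 0.0377
F* = 707.29 · e^(0.0377 × 1/12) = 707.29 · e^0.003142 = 707.29 × 1.003147 = A$709.5158
Market A$728.59 > fair A$709.5158: forward overpriced → cash-and-carry (buy spot, short the forward).
At maturity, profit = |F_mkt − F*| = |728.59 − 709.5158| = A$19.07 per share

A$19.07 per share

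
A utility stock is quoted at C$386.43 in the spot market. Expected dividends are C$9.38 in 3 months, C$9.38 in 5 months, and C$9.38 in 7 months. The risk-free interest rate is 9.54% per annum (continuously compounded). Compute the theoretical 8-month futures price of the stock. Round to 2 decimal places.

PV(dividends) I = 9.38·e^(−0.0954·3/12) + 9.38·e^(−0.0954·5/12) + 9.38·e^(−0.0954·7/12)
I = 9.1589 + 9.0145 + 8.8723 = 27.0457
F = (S − I)·e^(rT) = (386.43 − 27.0457) · e^(0.0954·8/12)
= 359.3843 · e^0.063600 = 359.3843 × 1.065666 = C$382.98

C$382.98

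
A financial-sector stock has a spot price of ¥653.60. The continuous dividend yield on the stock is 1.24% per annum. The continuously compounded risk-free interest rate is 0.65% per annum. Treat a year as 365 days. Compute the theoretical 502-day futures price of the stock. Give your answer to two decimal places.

¥648.32

F = S·e^((r − q)T) = 653.60 · e^((0.0065 − 0.0124) × 502/365)
= 653.60 · e^-0.008115 = 653.60 × 0.991918
F = ¥648.32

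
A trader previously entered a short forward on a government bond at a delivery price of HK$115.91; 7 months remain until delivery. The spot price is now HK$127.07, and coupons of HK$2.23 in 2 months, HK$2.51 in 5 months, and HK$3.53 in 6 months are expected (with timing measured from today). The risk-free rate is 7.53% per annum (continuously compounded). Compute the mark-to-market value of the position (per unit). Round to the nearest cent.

PV(remaining coupons) I = 2.23·e^(−0.0753·2/12) + 2.51·e^(−0.0753·5/12) + 3.53·e^(−0.0753·6/12) = 8.0342
Current forward F = (S − I)·e^(rT) = (127.07 − 8.0342)·e^(0.0753·7/12) = 119.0358 × 1.044904 = 124.3810
Value (long) = (F − K)·e^(−rT) = (124.3810 − 115.91) × 0.957026 = 8.1070
Short position value = −(long value) = -HK$8.11

-HK$8.11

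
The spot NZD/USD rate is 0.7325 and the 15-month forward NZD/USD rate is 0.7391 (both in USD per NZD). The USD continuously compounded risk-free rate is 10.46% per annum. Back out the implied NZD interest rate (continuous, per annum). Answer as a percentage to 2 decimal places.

F = S·e^((r_USD − r_NZD)T) ⇒ r_NZD = r_USD − ln(F/S)/T
ln(0.7391/0.7325) = 0.008970; /(15/12) = 0.007176
r_NZD = 0.1046 − 0.007176 = 0.097424
r_NZD = 9.74%

9.74%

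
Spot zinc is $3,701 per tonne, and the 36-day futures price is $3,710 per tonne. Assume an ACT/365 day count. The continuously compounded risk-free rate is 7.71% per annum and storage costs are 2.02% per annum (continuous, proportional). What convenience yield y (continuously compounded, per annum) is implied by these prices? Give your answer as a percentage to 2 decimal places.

7.27%

F = S·e^((r+u−y)T) ⇒ (r+u−y) = ln(F/S)/T
ln(3710/3701) = 0.002429; /T ⇒ 0.024627
y = r + u − ln(F/S)/T = 0.0771 + 0.0202 − 0.024627 = 0.072673
y = 7.27%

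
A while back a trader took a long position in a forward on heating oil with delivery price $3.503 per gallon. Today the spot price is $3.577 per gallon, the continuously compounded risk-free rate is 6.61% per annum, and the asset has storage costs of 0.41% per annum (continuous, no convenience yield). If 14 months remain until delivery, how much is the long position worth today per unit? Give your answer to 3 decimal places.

$0.351 per gallon

Current fair forward for the remaining 14 months: F = S·e^((r + u)·T), (r + u) = 0.0661 + 0.0041 = 0.0702
F = 3.577 · e^(0.0702 × 14/12) = 3.577 × 1.085347 = 3.8823
Value of long forward = (F − K)·e^(−rT) = (3.8823 − 3.503) · e^(−0.0661·14/12)
= 0.3793 × 0.925782 = 0.351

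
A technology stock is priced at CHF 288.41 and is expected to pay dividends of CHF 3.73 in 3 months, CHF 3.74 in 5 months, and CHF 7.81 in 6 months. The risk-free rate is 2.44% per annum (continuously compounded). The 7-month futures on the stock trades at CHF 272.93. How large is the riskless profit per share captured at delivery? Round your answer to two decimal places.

CHF 4.27 per share

PV(dividends) I = 3.73·e^(−0.0244·3/12) + 3.74·e^(−0.0244·5/12) + 7.81·e^(−0.0244·6/12) = 15.1248
Fair futures F* = (S − I)·e^(rT) = (288.41 − 15.1248)·e^0.014233 = 273.2852 × 1.014335 = 277.2027
Market CHF 272.93 < fair 277.2027: forward underpriced → reverse cash-and-carry (short the stock, invest proceeds at r, pay the dividends, go long the forward).
Profit at T = |F_mkt − F*| = |272.93 − 277.2027| = CHF 4.27 per share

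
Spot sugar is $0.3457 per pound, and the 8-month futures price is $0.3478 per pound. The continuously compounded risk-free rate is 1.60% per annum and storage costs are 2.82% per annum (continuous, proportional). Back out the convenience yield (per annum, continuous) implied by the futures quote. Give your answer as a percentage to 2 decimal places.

F = S·e^((r+u−y)T) ⇒ (r+u−y) = ln(F/S)/T
ln(0.3478/0.3457) = 0.006056; /T ⇒ 0.009084
y = r + u − ln(F/S)/T = 0.0160 + 0.0282 − 0.009084 = 0.035116
y = 3.51%

3.51%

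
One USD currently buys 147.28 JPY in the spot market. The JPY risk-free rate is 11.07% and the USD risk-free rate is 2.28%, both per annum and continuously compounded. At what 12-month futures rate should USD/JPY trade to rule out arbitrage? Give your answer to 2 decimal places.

160.81

F = S·e^((r_JPY − r_USD)T) = 147.28 · e^((0.1107 − 0.0228) × 12/12)
= 147.28 · e^0.087900 = 147.28 × 1.091879
F = 160.81 JPY per USD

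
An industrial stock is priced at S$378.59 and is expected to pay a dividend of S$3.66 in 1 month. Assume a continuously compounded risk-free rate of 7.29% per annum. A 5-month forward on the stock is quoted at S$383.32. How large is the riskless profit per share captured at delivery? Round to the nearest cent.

S$3.20 per share

PV(dividends) I = 3.66·e^(−0.0729·1/12) = 3.6378
Fair forward F* = (S − I)·e^(rT) = (378.59 − 3.6378)·e^0.030375 = 374.9522 × 1.030841 = 386.5161
Market S$383.32 < fair 386.5161: forward underpriced → reverse cash-and-carry (short the stock, invest proceeds at r, pay the dividends, go long the forward).
Profit at T = |F_mkt − F*| = |383.32 − 386.5161| = S$3.20 per share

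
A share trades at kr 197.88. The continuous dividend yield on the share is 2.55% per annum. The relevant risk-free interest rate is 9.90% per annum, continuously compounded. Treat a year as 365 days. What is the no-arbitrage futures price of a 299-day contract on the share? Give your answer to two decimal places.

kr 210.16

F = S·e^((r − q)T) = 197.88 · e^((0.0990 − 0.0255) × 299/365)
= 197.88 · e^0.060210 = 197.88 × 1.062060
F = kr 210.16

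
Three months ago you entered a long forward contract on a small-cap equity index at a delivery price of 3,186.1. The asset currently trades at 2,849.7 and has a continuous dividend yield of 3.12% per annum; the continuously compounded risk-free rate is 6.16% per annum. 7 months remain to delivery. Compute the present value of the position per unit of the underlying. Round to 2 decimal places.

-275.34

Current fair forward for the remaining 7 months: F = S·e^((r − q)·T), (r − q) = 0.0616 − 0.0312 = 0.0304
F = 2849.7 · e^(0.0304 × 7/12) = 2849.7 × 1.01789150 = 2900.6854
Value of long forward = (F − K)·e^(−rT) = (2900.6854 − 3186.1) · e^(−0.0616·7/12)
= -285.4146 × 0.96470460 = -275.34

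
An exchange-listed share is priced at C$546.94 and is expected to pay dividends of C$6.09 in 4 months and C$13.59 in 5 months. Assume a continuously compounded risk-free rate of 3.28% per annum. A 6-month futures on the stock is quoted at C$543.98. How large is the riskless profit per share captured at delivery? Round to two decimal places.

PV(dividends) I = 6.09·e^(−0.0328·4/12) + 13.59·e^(−0.0328·5/12) = 19.4293
Fair futures F* = (S − I)·e^(rT) = (546.94 − 19.4293)·e^0.016400 = 527.5107 × 1.016535 = 536.2331
Market C$543.98 > fair 536.2331: forward overpriced → cash-and-carry (borrow at r, buy the stock and collect the dividends, short the forward).
Profit at T = |F_mkt − F*| = |543.98 − 536.2331| = C$7.75 per share

C$7.75 per share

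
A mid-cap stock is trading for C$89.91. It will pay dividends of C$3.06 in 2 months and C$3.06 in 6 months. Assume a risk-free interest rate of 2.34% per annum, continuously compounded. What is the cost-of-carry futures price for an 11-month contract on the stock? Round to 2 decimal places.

PV(dividends) I = 3.06·e^(−0.0234·2/12) + 3.06·e^(−0.0234·6/12)
I = 3.0481 + 3.0244 = 6.0725
F = (S − I)·e^(rT) = (89.91 − 6.0725) · e^(0.0234·11/12)
= 83.8375 · e^0.021450 = 83.8375 × 1.021682 = C$85.66

C$85.66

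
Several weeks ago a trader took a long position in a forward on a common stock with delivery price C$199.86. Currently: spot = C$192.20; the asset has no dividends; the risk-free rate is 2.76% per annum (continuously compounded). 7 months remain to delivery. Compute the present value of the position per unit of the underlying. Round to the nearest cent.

-C$4.47

Current fair forward for the remaining 7 months: F = S·e^(r·T), r = 0.0276
F = 192.20 · e^(0.0276 × 7/12) = 192.20 × 1.016230 = 195.3194
Value of long forward = (F − K)·e^(−rT) = (195.3194 − 199.86) · e^(−0.0276·7/12)
= -4.5406 × 0.984029 = -4.47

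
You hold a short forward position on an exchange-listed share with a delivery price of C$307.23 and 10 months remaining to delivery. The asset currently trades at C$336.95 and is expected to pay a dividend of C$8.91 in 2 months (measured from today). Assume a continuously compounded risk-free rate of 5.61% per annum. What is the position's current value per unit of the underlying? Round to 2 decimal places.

PV(remaining dividends) I = 8.91·e^(−0.0561·2/12) = 8.8271
Current forward F = (S − I)·e^(rT) = (336.95 − 8.8271)·e^(0.0561·10/12) = 328.1229 × 1.047860 = 343.8269
Value (long) = (F − K)·e^(−rT) = (343.8269 − 307.23) × 0.954326 = 34.9254
Short position value = −(long value) = -C$34.93

-C$34.93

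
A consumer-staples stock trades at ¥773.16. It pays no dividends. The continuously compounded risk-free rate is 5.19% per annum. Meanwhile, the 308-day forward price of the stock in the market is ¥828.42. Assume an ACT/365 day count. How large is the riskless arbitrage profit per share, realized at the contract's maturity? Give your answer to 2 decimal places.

Fair forward: F* = S·e^(carry·T), with carry = r = 0.0519
F* = 773.16 · e^(0.0519 × 308/365) = 773.16 · e^0.043795 = 773.16 × 1.044768 = ¥807.7728
Market ¥828.42 > fair ¥807.7728: forward overpriced → cash-and-carry (buy spot, short the forward).
At maturity, profit = |F_mkt − F*| = |828.42 − 807.7728| = ¥20.65 per share

¥20.65 per share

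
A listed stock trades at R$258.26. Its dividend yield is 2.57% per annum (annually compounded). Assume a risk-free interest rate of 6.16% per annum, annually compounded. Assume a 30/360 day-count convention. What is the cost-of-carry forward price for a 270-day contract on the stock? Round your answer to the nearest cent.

F = S · (1+r)^T / (1+q)^T
= 258.26 × 1.045853 / 1.019214 = 258.26 × 1.026137
F = R$265.01

R$265.01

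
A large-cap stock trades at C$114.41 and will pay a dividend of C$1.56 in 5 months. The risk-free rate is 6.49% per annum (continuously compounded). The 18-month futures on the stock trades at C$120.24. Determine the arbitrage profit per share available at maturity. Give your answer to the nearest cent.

C$4.19 per share

PV(dividends) I = 1.56·e^(−0.0649·5/12) = 1.5184
Fair futures F* = (S − I)·e^(rT) = (114.41 − 1.5184)·e^0.097350 = 112.8916 × 1.102246 = 124.4343
Market C$120.24 < fair 124.4343: forward underpriced → reverse cash-and-carry (short the stock, invest proceeds at r, pay the dividends, go long the forward).
Profit at T = |F_mkt − F*| = |120.24 − 124.4343| = C$4.19 per share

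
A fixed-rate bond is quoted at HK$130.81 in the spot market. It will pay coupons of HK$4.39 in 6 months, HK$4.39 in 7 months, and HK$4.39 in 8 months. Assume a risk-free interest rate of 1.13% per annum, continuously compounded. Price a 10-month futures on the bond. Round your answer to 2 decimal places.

PV(coupons) I = 4.39·e^(−0.0113·6/12) + 4.39·e^(−0.0113·7/12) + 4.39·e^(−0.0113·8/12)
I = 4.3653 + 4.3612 + 4.3571 = 13.0836
F = (S − I)·e^(rT) = (130.81 − 13.0836) · e^(0.0113·10/12)
= 117.7264 · e^0.009417 = 117.7264 × 1.009461 = HK$118.84

HK$118.84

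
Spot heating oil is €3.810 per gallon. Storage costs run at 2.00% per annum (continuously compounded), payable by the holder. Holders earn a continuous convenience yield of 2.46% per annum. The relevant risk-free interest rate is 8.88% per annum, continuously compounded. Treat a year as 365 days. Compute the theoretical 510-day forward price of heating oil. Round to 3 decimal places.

€4.286 per gallon

Net carry = r + u − y = 0.0888 + 0.0200 − 0.0246 = 0.0842
F = S·e^((r+u−y)T) = 3.810 · e^(0.0842 × 510/365) = 3.810 · e^0.117649
= 3.810 × 1.124849 = €4.286 per gallon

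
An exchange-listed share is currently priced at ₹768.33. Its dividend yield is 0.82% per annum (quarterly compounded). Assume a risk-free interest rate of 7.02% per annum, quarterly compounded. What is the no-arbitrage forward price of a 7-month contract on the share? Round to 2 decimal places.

F = S · (1+r/4)^(4T) / (1+q/4)^(4T)
= 768.33 × 1.041430 / 1.004790 = 768.33 × 1.036465
F = ₹796.35

₹796.35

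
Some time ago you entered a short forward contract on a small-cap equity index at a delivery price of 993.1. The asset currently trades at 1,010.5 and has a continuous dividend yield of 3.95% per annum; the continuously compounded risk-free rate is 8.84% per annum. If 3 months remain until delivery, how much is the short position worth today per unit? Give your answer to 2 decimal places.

Current fair forward for the remaining 3 months: F = S·e^((r − q)·T), (r − q) = 0.0884 − 0.0395 = 0.0489
F = 1010.5 · e^(0.0489 × 3/12) = 1010.5 × 1.01230003 = 1022.9292
Value of long forward = (F − K)·e^(−rT) = (1022.9292 − 993.1) · e^(−0.0884·3/12)
= 29.8292 × 0.97814242 = 29.18
Short position value = −(long value) = -29.18

-29.18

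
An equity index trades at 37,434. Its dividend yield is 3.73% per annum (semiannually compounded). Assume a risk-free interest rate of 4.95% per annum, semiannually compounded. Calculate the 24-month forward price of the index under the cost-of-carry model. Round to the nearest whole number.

F = S · (1+r/2)^(2T) / (1+q/2)^(2T)
= 37434 × 1.102736 / 1.076713 = 37434 × 1.024169
F = 38,339

38,339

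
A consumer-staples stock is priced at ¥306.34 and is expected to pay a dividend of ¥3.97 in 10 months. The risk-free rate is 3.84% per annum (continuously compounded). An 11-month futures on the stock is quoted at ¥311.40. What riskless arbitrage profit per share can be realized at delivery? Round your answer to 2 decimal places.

¥1.93 per share

PV(dividends) I = 3.97·e^(−0.0384·10/12) = 3.8450
Fair futures F* = (S − I)·e^(rT) = (306.34 − 3.8450)·e^0.035200 = 302.4950 × 1.035827 = 313.3325
Market ¥311.40 < fair 313.3325: forward underpriced → reverse cash-and-carry (short the stock, invest proceeds at r, pay the dividends, go long the forward).
Profit at T = |F_mkt − F*| = |311.40 − 313.3325| = ¥1.93 per share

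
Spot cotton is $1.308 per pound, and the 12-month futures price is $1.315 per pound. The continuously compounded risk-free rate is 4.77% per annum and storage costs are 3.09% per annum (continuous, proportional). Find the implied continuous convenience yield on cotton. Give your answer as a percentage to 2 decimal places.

7.33%

F = S·e^((r+u−y)T) ⇒ (r+u−y) = ln(F/S)/T
ln(1.315/1.308) = 0.005337; /T ⇒ 0.005337
y = r + u − ln(F/S)/T = 0.0477 + 0.0309 − 0.005337 = 0.073263
y = 7.33%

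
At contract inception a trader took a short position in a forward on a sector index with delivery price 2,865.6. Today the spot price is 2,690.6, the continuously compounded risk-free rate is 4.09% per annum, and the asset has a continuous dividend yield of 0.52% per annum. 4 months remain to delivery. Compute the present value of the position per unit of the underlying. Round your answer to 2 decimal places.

140.86

Current fair forward for the remaining 4 months: F = S·e^((r − q)·T), (r − q) = 0.0409 − 0.0052 = 0.0357
F = 2690.6 · e^(0.0357 × 4/12) = 2690.6 × 1.01197109 = 2722.8094
Value of long forward = (F − K)·e^(−rT) = (2722.8094 − 2865.6) · e^(−0.0409·4/12)
= -142.7906 × 0.98645918 = -140.86
Short position value = −(long value) = 140.86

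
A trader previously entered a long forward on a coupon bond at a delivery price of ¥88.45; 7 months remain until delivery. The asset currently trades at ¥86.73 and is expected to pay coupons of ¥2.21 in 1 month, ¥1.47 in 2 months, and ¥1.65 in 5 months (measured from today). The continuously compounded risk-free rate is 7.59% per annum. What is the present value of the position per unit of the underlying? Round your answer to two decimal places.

PV(remaining coupons) I = 2.21·e^(−0.0759·1/12) + 1.47·e^(−0.0759·2/12) + 1.65·e^(−0.0759·5/12) = 5.2462
Current forward F = (S − I)·e^(rT) = (86.73 − 5.2462)·e^(0.0759·7/12) = 81.4838 × 1.045270 = 85.1726
Value (long) = (F − K)·e^(−rT) = (85.1726 − 88.45) × 0.956691 = -3.1355
Value = -¥3.14

-¥3.14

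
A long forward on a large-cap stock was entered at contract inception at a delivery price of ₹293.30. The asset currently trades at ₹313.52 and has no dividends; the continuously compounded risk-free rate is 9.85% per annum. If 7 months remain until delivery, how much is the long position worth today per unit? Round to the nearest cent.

Current fair forward for the remaining 7 months: F = S·e^(r·T), r = 0.0985
F = 313.52 · e^(0.0985 × 7/12) = 313.52 × 1.059141 = 332.0619
Value of long forward = (F − K)·e^(−rT) = (332.0619 − 293.30) · e^(−0.0985·7/12)
= 38.7619 × 0.944161 = 36.60

₹36.60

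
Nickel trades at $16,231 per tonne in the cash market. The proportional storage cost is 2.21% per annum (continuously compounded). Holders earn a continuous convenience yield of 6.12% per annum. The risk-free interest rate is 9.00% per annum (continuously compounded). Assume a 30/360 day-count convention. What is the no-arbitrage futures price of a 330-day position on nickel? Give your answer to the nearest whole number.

Net carry = r + u − y = 0.0900 + 0.0221 − 0.0612 = 0.0509
F = S·e^((r+u−y)T) = 16231 · e^(0.0509 × 330/360) = 16231 · e^0.046658
= 16231 × 1.047764 = $17,006 per tonne

$17,006 per tonne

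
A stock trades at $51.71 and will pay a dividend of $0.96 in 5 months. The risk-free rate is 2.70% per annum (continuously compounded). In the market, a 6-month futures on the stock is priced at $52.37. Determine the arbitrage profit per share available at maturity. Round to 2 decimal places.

PV(dividends) I = 0.96·e^(−0.0270·5/12) = 0.9493
Fair futures F* = (S − I)·e^(rT) = (51.71 − 0.9493)·e^0.013500 = 50.7607 × 1.013592 = 51.4506
Market $52.37 > fair 51.4506: forward overpriced → cash-and-carry (borrow at r, buy the stock and collect the dividends, short the forward).
Profit at T = |F_mkt − F*| = |52.37 − 51.4506| = $0.92 per share

$0.92 per share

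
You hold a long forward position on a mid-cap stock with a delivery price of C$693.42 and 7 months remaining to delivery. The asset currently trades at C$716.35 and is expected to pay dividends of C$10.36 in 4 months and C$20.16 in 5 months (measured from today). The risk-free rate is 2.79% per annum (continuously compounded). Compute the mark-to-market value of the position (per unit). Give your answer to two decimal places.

PV(remaining dividends) I = 10.36·e^(−0.0279·4/12) + 20.16·e^(−0.0279·5/12) = 30.1911
Current forward F = (S − I)·e^(rT) = (716.35 − 30.1911)·e^(0.0279·7/12) = 686.1589 × 1.016408 = 697.4174
Value (long) = (F − K)·e^(−rT) = (697.4174 − 693.42) × 0.983857 = 3.9329
Value = C$3.93

C$3.93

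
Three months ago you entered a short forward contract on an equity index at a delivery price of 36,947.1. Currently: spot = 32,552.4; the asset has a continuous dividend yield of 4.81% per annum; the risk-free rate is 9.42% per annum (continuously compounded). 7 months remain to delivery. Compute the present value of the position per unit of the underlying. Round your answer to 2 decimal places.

Current fair forward for the remaining 7 months: F = S·e^((r − q)·T), (r − q) = 0.0942 − 0.0481 = 0.0461
F = 32552.4 · e^(0.0461 × 7/12) = 32552.4 × 1.02725651 = 33439.6648
Value of long forward = (F − K)·e^(−rT) = (33439.6648 − 36947.1) · e^(−0.0942·7/12)
= -3507.4352 × 0.94653247 = -3319.90
Short position value = −(long value) = 3319.90

3319.90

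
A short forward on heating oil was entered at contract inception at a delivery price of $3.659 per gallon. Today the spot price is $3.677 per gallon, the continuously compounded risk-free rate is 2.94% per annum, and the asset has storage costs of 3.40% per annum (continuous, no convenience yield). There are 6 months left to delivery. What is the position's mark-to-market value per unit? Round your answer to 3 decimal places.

Current fair forward for the remaining 6 months: F = S·e^((r + u)·T), (r + u) = 0.0294 + 0.0340 = 0.0634
F = 3.677 · e^(0.0634 × 6/12) = 3.677 × 1.032208 = 3.7954
Value of long forward = (F − K)·e^(−rT) = (3.7954 − 3.659) · e^(−0.0294·6/12)
= 0.1364 × 0.985408 = 0.134
Short position value = −(long value) = -$0.134

-$0.134 per gallon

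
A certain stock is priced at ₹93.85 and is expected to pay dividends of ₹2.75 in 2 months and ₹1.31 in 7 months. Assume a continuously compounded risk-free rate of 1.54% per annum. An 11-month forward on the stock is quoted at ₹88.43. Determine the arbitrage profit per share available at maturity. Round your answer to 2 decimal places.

₹2.66 per share

PV(dividends) I = 2.75·e^(−0.0154·2/12) + 1.31·e^(−0.0154·7/12) = 4.0412
Fair forward F* = (S − I)·e^(rT) = (93.85 − 4.0412)·e^0.014117 = 89.8088 × 1.014217 = 91.0856
Market ₹88.43 < fair 91.0856: forward underpriced → reverse cash-and-carry (short the stock, invest proceeds at r, pay the dividends, go long the forward).
Profit at T = |F_mkt − F*| = |88.43 − 91.0856| = ₹2.66 per share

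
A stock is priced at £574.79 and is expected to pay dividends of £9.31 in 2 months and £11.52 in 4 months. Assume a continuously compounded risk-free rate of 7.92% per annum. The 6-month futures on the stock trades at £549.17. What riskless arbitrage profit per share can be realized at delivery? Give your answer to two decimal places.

PV(dividends) I = 9.31·e^(−0.0792·2/12) + 11.52·e^(−0.0792·4/12) = 20.4078
Fair futures F* = (S − I)·e^(rT) = (574.79 − 20.4078)·e^0.039600 = 554.3822 × 1.040395 = 576.7765
Market £549.17 < fair 576.7765: forward underpriced → reverse cash-and-carry (short the stock, invest proceeds at r, pay the dividends, go long the forward).
Profit at T = |F_mkt − F*| = |549.17 − 576.7765| = £27.61 per share

£27.61 per share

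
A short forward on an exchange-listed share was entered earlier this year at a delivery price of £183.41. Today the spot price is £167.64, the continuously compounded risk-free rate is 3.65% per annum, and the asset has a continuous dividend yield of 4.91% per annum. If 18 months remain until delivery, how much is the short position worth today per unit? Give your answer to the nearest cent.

Current fair forward for the remaining 18 months: F = S·e^((r − q)·T), (r − q) = 0.0365 − 0.0491 = -0.0126
F = 167.64 · e^(-0.0126 × 18/12) = 167.64 × 0.981277 = 164.5013
Value of long forward = (F − K)·e^(−rT) = (164.5013 − 183.41) · e^(−0.0365·18/12)
= -18.9087 × 0.946722 = -17.90
Short position value = −(long value) = £17.90

£17.90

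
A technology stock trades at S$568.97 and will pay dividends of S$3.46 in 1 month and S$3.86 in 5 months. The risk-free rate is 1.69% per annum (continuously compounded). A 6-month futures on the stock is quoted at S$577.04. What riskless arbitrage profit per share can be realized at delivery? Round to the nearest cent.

PV(dividends) I = 3.46·e^(−0.0169·1/12) + 3.86·e^(−0.0169·5/12) = 7.2880
Fair futures F* = (S − I)·e^(rT) = (568.97 − 7.2880)·e^0.008450 = 561.6820 × 1.008486 = 566.4484
Market S$577.04 > fair 566.4484: forward overpriced → cash-and-carry (borrow at r, buy the stock and collect the dividends, short the forward).
Profit at T = |F_mkt − F*| = |577.04 − 566.4484| = S$10.59 per share

S$10.59 per share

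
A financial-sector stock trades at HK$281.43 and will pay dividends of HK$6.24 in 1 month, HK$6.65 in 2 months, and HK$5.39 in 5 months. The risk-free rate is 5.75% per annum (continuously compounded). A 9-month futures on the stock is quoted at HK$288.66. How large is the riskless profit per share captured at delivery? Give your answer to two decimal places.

PV(dividends) I = 6.24·e^(−0.0575·1/12) + 6.65·e^(−0.0575·2/12) + 5.39·e^(−0.0575·5/12) = 18.0591
Fair futures F* = (S − I)·e^(rT) = (281.43 − 18.0591)·e^0.043125 = 263.3709 × 1.044068 = 274.9771
Market HK$288.66 > fair 274.9771: forward overpriced → cash-and-carry (borrow at r, buy the stock and collect the dividends, short the forward).
Profit at T = |F_mkt − F*| = |288.66 − 274.9771| = HK$13.68 per share

HK$13.68 per share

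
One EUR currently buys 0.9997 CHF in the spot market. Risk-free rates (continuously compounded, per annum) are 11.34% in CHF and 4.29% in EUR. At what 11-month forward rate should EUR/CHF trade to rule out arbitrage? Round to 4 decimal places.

1.0664

F = S·e^((r_CHF − r_EUR)T) = 0.9997 · e^((0.1134 − 0.0429) × 11/12)
= 0.9997 · e^0.064625 = 0.9997 × 1.066759
F = 1.0664 CHF per EUR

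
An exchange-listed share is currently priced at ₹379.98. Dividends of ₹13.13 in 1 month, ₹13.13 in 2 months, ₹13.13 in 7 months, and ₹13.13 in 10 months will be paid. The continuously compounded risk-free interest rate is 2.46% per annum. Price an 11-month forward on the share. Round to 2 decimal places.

₹335.47

PV(dividends) I = 13.13·e^(−0.0246·1/12) + 13.13·e^(−0.0246·2/12) + 13.13·e^(−0.0246·7/12) + 13.13·e^(−0.0246·10/12)
I = 13.1031 + 13.0763 + 12.9429 + 12.8636 = 51.9859
F = (S − I)·e^(rT) = (379.98 − 51.9859) · e^(0.0246·11/12)
= 327.9941 · e^0.022550 = 327.9941 × 1.022806 = ₹335.47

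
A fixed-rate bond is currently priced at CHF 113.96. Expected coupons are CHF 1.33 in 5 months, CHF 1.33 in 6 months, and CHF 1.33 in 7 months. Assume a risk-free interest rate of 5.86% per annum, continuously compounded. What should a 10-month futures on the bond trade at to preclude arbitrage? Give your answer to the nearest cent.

CHF 115.59

PV(coupons) I = 1.33·e^(−0.0586·5/12) + 1.33·e^(−0.0586·6/12) + 1.33·e^(−0.0586·7/12)
I = 1.2979 + 1.2916 + 1.2853 = 3.8748
F = (S − I)·e^(rT) = (113.96 − 3.8748) · e^(0.0586·10/12)
= 110.0852 · e^0.048833 = 110.0852 × 1.050045 = CHF 115.59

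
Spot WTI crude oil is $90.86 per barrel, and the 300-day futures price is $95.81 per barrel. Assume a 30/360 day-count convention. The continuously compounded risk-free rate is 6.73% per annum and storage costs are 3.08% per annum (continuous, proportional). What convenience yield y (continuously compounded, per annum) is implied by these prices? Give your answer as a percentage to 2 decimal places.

3.44%

F = S·e^((r+u−y)T) ⇒ (r+u−y) = ln(F/S)/T
ln(95.81/90.86) = 0.053047; /T ⇒ 0.063656
y = r + u − ln(F/S)/T = 0.0673 + 0.0308 − 0.063656 = 0.034444
y = 3.44%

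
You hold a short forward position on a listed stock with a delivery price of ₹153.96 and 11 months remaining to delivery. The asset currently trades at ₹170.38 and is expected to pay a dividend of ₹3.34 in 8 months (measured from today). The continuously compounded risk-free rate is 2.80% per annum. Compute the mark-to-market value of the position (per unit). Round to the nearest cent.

-₹17.04

PV(remaining dividends) I = 3.34·e^(−0.0280·8/12) = 3.2782
Current forward F = (S − I)·e^(rT) = (170.38 − 3.2782)·e^(0.0280·11/12) = 167.1018 × 1.025999 = 171.4463
Value (long) = (F − K)·e^(−rT) = (171.4463 − 153.96) × 0.974660 = 17.0432
Short position value = −(long value) = -₹17.04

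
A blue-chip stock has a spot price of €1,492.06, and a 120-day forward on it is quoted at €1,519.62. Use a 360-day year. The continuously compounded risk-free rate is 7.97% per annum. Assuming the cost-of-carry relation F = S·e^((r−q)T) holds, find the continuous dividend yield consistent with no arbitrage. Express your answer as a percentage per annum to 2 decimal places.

From F = S·e^((r−q)T): (r − q) = ln(F/S)/T
ln(1519.62/1492.06) = ln(1.018471) = 0.018302
(r − q) = 0.018302 / (120/360) = 0.054906
q = r − ln(F/S)/T = 0.0797 − 0.054906 = 0.024794
q = 2.48%

2.48%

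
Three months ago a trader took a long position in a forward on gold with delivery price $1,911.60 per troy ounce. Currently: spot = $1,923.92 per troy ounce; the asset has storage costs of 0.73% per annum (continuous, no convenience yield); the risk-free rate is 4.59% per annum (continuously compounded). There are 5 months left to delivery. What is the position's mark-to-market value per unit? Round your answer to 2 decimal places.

Current fair forward for the remaining 5 months: F = S·e^((r + u)·T), (r + u) = 0.0459 + 0.0073 = 0.0532
F = 1923.92 · e^(0.0532 × 5/12) = 1923.92 × 1.02241417 = 1967.0431
Value of long forward = (F − K)·e^(−rT) = (1967.0431 − 1911.60) · e^(−0.0459·5/12)
= 55.4431 × 0.98105672 = 54.39

$54.39 per troy ounce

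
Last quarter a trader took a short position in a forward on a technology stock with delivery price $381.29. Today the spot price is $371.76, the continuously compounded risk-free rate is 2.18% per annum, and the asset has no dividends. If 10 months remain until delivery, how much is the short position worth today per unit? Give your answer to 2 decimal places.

$2.67

Current fair forward for the remaining 10 months: F = S·e^(r·T), r = 0.0218
F = 371.76 · e^(0.0218 × 10/12) = 371.76 × 1.018333 = 378.5755
Value of long forward = (F − K)·e^(−rT) = (378.5755 − 381.29) · e^(−0.0218·10/12)
= -2.7145 × 0.981997 = -2.67
Short position value = −(long value) = $2.67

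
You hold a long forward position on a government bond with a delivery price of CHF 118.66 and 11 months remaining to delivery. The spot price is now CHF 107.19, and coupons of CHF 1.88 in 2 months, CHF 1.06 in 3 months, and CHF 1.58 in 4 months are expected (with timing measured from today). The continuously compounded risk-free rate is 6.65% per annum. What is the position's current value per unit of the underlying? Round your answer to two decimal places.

PV(remaining coupons) I = 1.88·e^(−0.0665·2/12) + 1.06·e^(−0.0665·3/12) + 1.58·e^(−0.0665·4/12) = 4.4472
Current forward F = (S − I)·e^(rT) = (107.19 − 4.4472)·e^(0.0665·11/12) = 102.7428 × 1.062855 = 109.2007
Value (long) = (F − K)·e^(−rT) = (109.2007 − 118.66) × 0.940862 = -8.8999
Value = -CHF 8.90

-CHF 8.90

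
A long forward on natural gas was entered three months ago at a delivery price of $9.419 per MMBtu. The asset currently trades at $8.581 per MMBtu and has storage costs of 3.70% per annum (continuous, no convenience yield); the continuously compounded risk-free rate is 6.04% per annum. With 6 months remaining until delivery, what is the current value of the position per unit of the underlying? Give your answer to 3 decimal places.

Current fair forward for the remaining 6 months: F = S·e^((r + u)·T), (r + u) = 0.0604 + 0.0370 = 0.0974
F = 8.581 · e^(0.0974 × 6/12) = 8.581 × 1.049905 = 9.0092
Value of long forward = (F − K)·e^(−rT) = (9.0092 − 9.419) · e^(−0.0604·6/12)
= -0.4098 × 0.970251 = -0.398

-$0.398 per MMBtu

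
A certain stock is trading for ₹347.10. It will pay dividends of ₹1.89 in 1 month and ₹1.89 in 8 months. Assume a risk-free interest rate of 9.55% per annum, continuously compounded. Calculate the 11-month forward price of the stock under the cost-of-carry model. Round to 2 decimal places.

₹374.87

PV(dividends) I = 1.89·e^(−0.0955·1/12) + 1.89·e^(−0.0955·8/12)
I = 1.8750 + 1.7734 = 3.6484
F = (S − I)·e^(rT) = (347.10 − 3.6484) · e^(0.0955·11/12)
= 343.4516 · e^0.087542 = 343.4516 × 1.091488 = ₹374.87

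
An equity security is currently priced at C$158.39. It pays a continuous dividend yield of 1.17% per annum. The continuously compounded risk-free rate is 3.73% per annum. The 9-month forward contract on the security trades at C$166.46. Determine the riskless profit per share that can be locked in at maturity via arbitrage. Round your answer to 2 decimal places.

Fair forward: F* = S·e^(carry·T), with carry = (r − q) = 0.0373 − 0.0117 = 0.0256
F* = 158.39 · e^(0.0256 × 9/12) = 158.39 · e^0.019200 = 158.39 × 1.019386 = C$161.4605
Market C$166.46 > fair C$161.4605: forward overpriced → cash-and-carry (buy spot, short the forward).
At maturity, profit = |F_mkt − F*| = |166.46 − 161.4605| = C$5.00 per share

C$5.00 per share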